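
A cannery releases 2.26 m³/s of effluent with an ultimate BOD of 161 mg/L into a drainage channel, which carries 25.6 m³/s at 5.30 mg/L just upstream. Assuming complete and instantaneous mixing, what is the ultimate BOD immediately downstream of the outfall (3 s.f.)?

17.9 mg/L

Flow-weighted mixing: C = (Q_r C_r + Q_w C_w)/(Q_r + Q_w)
= (25.6×5.30 + 2.26×161)/(25.6 + 2.26) = 499.5/27.86 = 17.93 mg/L.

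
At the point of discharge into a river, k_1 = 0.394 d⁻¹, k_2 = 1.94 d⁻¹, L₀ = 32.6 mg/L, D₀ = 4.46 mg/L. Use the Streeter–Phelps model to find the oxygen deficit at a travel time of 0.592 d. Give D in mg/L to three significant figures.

D ≈ 5.36 mg/L

k_1 L₀/(k_2−k_1) = 0.394×32.6/(1.94−0.394) = 12.84/1.546 = 8.308 mg/L.
e^(−k_1 t) = e^(−0.394×0.5920) = 0.7920; e^(−k_2 t) = e^(−1.94×0.5920) = 0.3171.
D = 8.308 × (0.7920 − 0.3171) + 4.46 × 0.3171 = 3.945 + 1.414 = 5.359 mg/L.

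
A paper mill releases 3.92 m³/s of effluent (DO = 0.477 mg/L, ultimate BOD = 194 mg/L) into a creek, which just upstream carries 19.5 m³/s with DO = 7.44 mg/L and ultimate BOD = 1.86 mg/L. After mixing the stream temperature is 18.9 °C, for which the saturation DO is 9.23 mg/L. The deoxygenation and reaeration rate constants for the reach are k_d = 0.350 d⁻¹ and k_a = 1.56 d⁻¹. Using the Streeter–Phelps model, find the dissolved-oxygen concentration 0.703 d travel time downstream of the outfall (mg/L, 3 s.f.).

Mixed DO = (19.5×7.44 + 3.92×0.477)/(19.5+3.92) = 146.9/23.42 = 6.275 mg/L.
Mixed L₀ = (19.5×1.86 + 3.92×194)/(23.42) = 796.8/23.42 = 34.02 mg/L.
Initial deficit D₀ = C_s − DO₀ = 9.23 − 6.275 = 2.955 mg/L.
D(0.703) = [0.350×34.02/(1.56−0.350)](e^(−0.350×0.703) − e^(−1.56×0.703)) + 2.955 e^(−1.56×0.703)
= 9.841 × (0.7819 − 0.3340) + 2.955 × 0.3340 = 5.395 mg/L.
DO = 9.23 − 5.395 = 3.835 mg/L.

DO ≈ 3.84 mg/L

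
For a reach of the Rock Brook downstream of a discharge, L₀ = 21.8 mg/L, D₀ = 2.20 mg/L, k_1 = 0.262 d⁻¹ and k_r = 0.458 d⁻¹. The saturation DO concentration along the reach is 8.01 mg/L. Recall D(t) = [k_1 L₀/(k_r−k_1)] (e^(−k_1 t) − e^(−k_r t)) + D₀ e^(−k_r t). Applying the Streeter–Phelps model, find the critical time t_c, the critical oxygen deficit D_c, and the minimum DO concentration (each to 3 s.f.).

t_c = [1/(k_r−k_1)] ln[(k_r/k_1)(1 − D₀(k_r−k_1)/(k_1 L₀))]
= [1/(0.458−0.262)] ln[(0.458/0.262)(1 − 2.20×0.1960/(0.262×21.8))]
= (1/0.1960) ln[1.748 × 0.9245] = 5.102 × ln(1.616) = 5.102 × 0.4800 = 2.449 d.
L(t_c) = L₀ e^(−k_1 t_c) = 21.8 × 0.5264 = 11.48 mg/L, and at the critical point k_r D_c = k_1 L, so D_c = (0.262/0.458) × 11.48 = 6.565 mg/L.
Minimum DO = C_s − D_c = 8.01 − 6.565 = 1.445 mg/L.

t_c ≈ 2.45 d; D_c ≈ 6.56 mg/L; min DO ≈ 1.45 mg/L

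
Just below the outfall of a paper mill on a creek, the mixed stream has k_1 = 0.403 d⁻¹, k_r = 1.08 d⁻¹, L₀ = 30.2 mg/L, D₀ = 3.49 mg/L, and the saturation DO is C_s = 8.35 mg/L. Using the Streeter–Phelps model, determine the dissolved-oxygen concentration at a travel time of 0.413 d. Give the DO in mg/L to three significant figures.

k_1 L₀/(k_r−k_1) = 0.403×30.2/(1.08−0.403) = 12.17/0.6770 = 17.98 mg/L.
e^(−k_1 t) = e^(−0.403×0.4130) = 0.8467; e^(−k_r t) = e^(−1.08×0.4130) = 0.6402.
D = 17.98 × (0.8467 − 0.6402) + 3.49 × 0.6402 = 3.713 + 2.234 = 5.947 mg/L.
DO = C_s − D = 8.35 − 5.947 = 2.403 mg/L.

DO ≈ 2.40 mg/L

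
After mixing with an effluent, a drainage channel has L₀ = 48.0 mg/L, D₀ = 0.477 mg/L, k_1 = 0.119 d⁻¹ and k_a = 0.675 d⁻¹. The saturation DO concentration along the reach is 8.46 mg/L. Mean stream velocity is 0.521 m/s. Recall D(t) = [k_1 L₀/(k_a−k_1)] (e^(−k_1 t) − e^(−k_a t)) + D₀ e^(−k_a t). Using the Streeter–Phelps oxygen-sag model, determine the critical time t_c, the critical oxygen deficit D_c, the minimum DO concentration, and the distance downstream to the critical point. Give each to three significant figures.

t_c = [1/(k_a−k_1)] ln[(k_a/k_1)(1 − D₀(k_a−k_1)/(k_1 L₀))]
= [1/(0.675−0.119)] ln[(0.675/0.119)(1 − 0.477×0.5560/(0.119×48.0))]
= (1/0.5560) ln[5.672 × 0.9536] = 1.799 × ln(5.409) = 1.799 × 1.688 = 3.036 d.
L(t_c) = L₀ e^(−k_1 t_c) = 48.0 × 0.6968 = 33.45 mg/L, and at the critical point k_a D_c = k_1 L, so D_c = (0.119/0.675) × 33.45 = 5.896 mg/L.
Minimum DO = C_s − D_c = 8.46 − 5.896 = 2.564 mg/L.
x_c = v t_c = 0.521 m/s × 3.036 d × 86400 s/d = 136700 m ≈ 137 km.

t_c ≈ 3.04 d; D_c ≈ 5.90 mg/L; min DO ≈ 2.56 mg/L; x_c ≈ 137 km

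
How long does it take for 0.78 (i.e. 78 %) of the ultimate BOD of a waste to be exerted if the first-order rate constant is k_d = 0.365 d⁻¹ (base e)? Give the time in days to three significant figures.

t ≈ 4.15 d

y/L₀ = 1 − e^(−k_d t) = 0.78 ⇒ e^(−k_d t) = 0.220
t = −ln(0.220) / 0.365 = 1.514 / 0.365 = 4.148 d.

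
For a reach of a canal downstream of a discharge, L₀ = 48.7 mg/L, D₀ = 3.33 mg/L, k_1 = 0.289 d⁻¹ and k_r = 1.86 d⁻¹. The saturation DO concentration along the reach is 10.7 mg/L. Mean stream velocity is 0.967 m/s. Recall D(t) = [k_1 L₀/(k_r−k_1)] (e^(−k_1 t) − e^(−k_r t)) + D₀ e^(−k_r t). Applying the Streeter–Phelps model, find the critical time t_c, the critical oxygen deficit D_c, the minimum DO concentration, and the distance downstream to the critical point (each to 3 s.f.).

t_c ≈ 0.889 d; D_c ≈ 5.85 mg/L; min DO ≈ 4.85 mg/L; x_c ≈ 74.3 km

With k_r/k_1 = 6.436 and 1 − D₀(k_r−k_1)/(k_1 L₀) = 0.6283,
t_c = ln(6.436 × 0.6283) / (1.86 − 0.289) = ln(4.044) / 1.571 = 1.397/1.571 = 0.8893 d.
L(t_c) = L₀ e^(−k_1 t_c) = 48.7 × 0.7734 = 37.66 mg/L, and at the critical point k_r D_c = k_1 L, so D_c = (0.289/1.86) × 37.66 = 5.852 mg/L.
Minimum DO = C_s − D_c = 10.7 − 5.852 = 4.848 mg/L.
x_c = v t_c = 0.967 m/s × 0.8893 d × 86400 s/d = 74300 m ≈ 74.3 km.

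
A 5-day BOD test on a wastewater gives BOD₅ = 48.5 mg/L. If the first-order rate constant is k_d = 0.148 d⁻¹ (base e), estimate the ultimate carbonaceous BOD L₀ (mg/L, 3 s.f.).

L₀ ≈ 92.8 mg/L

BOD₅ = L₀(1 − e^(−5k_d)) ⇒ L₀ = BOD₅ / (1 − e^(−5×0.148))
= 48.5 / (1 − 0.4771) = 48.5 / 0.5229 = 92.75 mg/L.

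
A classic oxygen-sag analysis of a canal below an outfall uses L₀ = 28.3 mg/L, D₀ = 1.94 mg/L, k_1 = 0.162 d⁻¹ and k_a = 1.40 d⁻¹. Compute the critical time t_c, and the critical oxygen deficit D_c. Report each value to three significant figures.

At the critical point dD/dt = 0, so k_1 L₀ e^(−k_1 t) = k_a D. Substituting D(t) from the Streeter–Phelps equation and solving for t gives
t_c = ln[(k_a/k_1)(1 − D₀(k_a−k_1)/(k_1 L₀))] / (k_a−k_1).
Here k_a−k_1 = 1.238 d⁻¹ and 1 − D₀(k_a−k_1)/(k_1 L₀) = 1 − 1.94×1.238/(0.162×28.3) = 0.4761, so
t_c = ln(8.642 × 0.4761) / 1.238 = 1.415 / 1.238 = 1.143 d.
D_c = (k_1/k_a) L₀ e^(−k_1 t_c) = (0.162/1.40) × 28.3 × e^(−0.162×1.143) = 0.1157 × 28.3 × 0.8310 = 2.721 mg/L.

t_c ≈ 1.14 d; D_c ≈ 2.72 mg/L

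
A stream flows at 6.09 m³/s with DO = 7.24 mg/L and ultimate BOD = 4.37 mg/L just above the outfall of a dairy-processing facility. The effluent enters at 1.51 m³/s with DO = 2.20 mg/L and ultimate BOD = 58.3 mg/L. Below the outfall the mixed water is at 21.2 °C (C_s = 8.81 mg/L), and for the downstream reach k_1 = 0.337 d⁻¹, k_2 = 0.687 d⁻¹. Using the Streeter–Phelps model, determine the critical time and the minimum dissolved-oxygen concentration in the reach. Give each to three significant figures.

t_c ≈ 1.48 d; minimum DO ≈ 4.31 mg/L

Mixed DO = (6.09×7.24 + 1.51×2.20)/(6.09+1.51) = 47.41/7.600 = 6.239 mg/L.
Mixed L₀ = (6.09×4.37 + 1.51×58.3)/(7.600) = 114.6/7.600 = 15.09 mg/L.
Initial deficit D₀ = C_s − DO₀ = 8.81 − 6.239 = 2.571 mg/L.
t_c = (1/0.3500) ln[(0.687/0.337)(1 − 2.571×0.3500/(0.337×15.09))] = 2.857 × ln(1.678) = 1.478 d.
D_c = (0.337/0.687) × 15.09 × e^(−0.337×1.478) = 0.4905 × 15.09 × 0.6076 = 4.496 mg/L.
Minimum DO = 8.81 − 4.496 = 4.314 mg/L.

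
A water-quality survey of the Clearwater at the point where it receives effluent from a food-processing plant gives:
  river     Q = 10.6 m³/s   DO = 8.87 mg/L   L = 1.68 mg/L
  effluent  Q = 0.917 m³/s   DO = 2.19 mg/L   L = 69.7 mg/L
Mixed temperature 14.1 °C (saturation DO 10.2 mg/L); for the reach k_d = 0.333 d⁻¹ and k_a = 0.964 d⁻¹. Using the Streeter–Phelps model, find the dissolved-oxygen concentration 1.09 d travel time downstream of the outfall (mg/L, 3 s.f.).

Mixed DO = (10.6×8.87 + 0.917×2.19)/(10.6+0.917) = 96.03/11.52 = 8.338 mg/L.
Mixed L₀ = (10.6×1.68 + 0.917×69.7)/(11.52) = 81.72/11.52 = 7.096 mg/L.
Initial deficit D₀ = C_s − DO₀ = 10.2 − 8.338 = 1.862 mg/L.
D(1.09) = [0.333×7.096/(0.964−0.333)](e^(−0.333×1.09) − e^(−0.964×1.09)) + 1.862 e^(−0.964×1.09)
= 3.745 × (0.6956 − 0.3497) + 1.862 × 0.3497 = 1.946 mg/L.
DO = 10.2 − 1.946 = 8.254 mg/L.

DO ≈ 8.25 mg/L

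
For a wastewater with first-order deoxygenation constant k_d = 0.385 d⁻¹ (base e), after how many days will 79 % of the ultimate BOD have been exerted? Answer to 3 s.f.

t ≈ 4.05 d

y/L₀ = 1 − e^(−k_d t) = 0.79 ⇒ e^(−k_d t) = 0.210
t = −ln(0.210) / 0.385 = 1.561 / 0.385 = 4.054 d.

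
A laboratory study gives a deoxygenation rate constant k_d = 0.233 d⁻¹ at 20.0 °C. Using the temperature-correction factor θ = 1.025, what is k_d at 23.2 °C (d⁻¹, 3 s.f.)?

k_d(T₂) = k_d(T₁) · θ^(T₂−T₁) = 0.233 × 1.025^(23.2−20.0)
= 0.233 × 1.025^3.20 = 0.233 × 1.082 = 0.2522 d⁻¹.

k_d ≈ 0.252 d⁻¹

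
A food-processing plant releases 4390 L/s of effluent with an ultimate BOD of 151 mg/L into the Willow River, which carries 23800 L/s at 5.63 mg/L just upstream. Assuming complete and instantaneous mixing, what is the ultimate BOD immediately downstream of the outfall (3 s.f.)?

28.3 mg/L

Flow-weighted mixing: C = (Q_r C_r + Q_w C_w)/(Q_r + Q_w)
= (23800×5.63 + 4390×151)/(23800 + 4390) = 796900/28190 = 28.27 mg/L.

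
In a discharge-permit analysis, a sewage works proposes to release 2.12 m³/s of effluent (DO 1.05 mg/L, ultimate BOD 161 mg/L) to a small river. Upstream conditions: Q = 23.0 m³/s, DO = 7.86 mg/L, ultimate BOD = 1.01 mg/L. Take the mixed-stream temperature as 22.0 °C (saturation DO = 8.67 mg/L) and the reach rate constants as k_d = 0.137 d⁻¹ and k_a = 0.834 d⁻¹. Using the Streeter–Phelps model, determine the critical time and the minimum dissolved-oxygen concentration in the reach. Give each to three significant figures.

Mixed DO = (23.0×7.86 + 2.12×1.05)/(23.0+2.12) = 183.0/25.12 = 7.285 mg/L.
Mixed L₀ = (23.0×1.01 + 2.12×161)/(25.12) = 364.6/25.12 = 14.51 mg/L.
Initial deficit D₀ = C_s − DO₀ = 8.67 − 7.285 = 1.385 mg/L.
t_c = (1/0.6970) ln[(0.834/0.137)(1 − 1.385×0.6970/(0.137×14.51))] = 1.435 × ln(3.132) = 1.638 d.
D_c = (0.137/0.834) × 14.51 × e^(−0.137×1.638) = 0.1643 × 14.51 × 0.7990 = 1.905 mg/L.
Minimum DO = 8.67 − 1.905 = 6.765 mg/L.

t_c ≈ 1.64 d; minimum DO ≈ 6.77 mg/L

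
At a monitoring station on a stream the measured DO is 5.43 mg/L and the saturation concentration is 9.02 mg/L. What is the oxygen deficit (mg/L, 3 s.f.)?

D ≈ 3.59 mg/L

D = C_s − C = 9.02 − 5.43 = 3.59 mg/L.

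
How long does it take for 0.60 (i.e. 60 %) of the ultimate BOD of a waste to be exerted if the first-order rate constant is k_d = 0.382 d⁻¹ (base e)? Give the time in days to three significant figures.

y/L₀ = 1 − e^(−k_d t) = 0.60 ⇒ e^(−k_d t) = 0.400
t = −ln(0.400) / 0.382 = 0.9163 / 0.382 = 2.399 d.

t ≈ 2.40 d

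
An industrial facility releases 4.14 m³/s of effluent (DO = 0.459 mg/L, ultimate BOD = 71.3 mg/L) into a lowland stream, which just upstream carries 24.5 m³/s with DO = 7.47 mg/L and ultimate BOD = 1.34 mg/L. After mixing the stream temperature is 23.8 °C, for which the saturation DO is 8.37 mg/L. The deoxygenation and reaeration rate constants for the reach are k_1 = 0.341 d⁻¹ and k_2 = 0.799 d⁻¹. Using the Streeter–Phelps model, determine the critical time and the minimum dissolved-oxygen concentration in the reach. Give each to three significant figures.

Mixed DO = (24.5×7.47 + 4.14×0.459)/(24.5+4.14) = 184.9/28.64 = 6.457 mg/L.
Mixed L₀ = (24.5×1.34 + 4.14×71.3)/(28.64) = 328.0/28.64 = 11.45 mg/L.
Initial deficit D₀ = C_s − DO₀ = 8.37 − 6.457 = 1.913 mg/L.
t_c = (1/0.4580) ln[(0.799/0.341)(1 − 1.913×0.4580/(0.341×11.45))] = 2.183 × ln(1.817) = 1.304 d.
D_c = (0.341/0.799) × 11.45 × e^(−0.341×1.304) = 0.4268 × 11.45 × 0.6410 = 3.133 mg/L.
Minimum DO = 8.37 − 3.133 = 5.237 mg/L.

t_c ≈ 1.30 d; minimum DO ≈ 5.24 mg/L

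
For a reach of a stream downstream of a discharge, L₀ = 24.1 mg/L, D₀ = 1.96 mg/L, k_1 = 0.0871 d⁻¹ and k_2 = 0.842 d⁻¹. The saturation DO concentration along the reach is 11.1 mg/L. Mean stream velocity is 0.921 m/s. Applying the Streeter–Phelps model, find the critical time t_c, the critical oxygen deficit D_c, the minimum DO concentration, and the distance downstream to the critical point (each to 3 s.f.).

t_c ≈ 1.39 d; D_c ≈ 2.21 mg/L; min DO ≈ 8.89 mg/L; x_c ≈ 111 km

At the critical point dD/dt = 0, so k_1 L₀ e^(−k_1 t) = k_2 D. Substituting D(t) from the Streeter–Phelps equation and solving for t gives
t_c = ln[(k_2/k_1)(1 − D₀(k_2−k_1)/(k_1 L₀))] / (k_2−k_1).
Here k_2−k_1 = 0.7549 d⁻¹ and 1 − D₀(k_2−k_1)/(k_1 L₀) = 1 − 1.96×0.7549/(0.0871×24.1) = 0.2951, so
t_c = ln(9.667 × 0.2951) / 0.7549 = 1.048 / 0.7549 = 1.389 d.
D_c = (k_1/k_2) L₀ e^(−k_1 t_c) = (0.0871/0.842) × 24.1 × e^(−0.0871×1.389) = 0.1034 × 24.1 × 0.8861 = 2.209 mg/L.
Minimum DO = C_s − D_c = 11.1 − 2.209 = 8.891 mg/L.
x_c = v t_c = 0.921 m/s × 1.389 d × 86400 s/d = 110500 m ≈ 111 km.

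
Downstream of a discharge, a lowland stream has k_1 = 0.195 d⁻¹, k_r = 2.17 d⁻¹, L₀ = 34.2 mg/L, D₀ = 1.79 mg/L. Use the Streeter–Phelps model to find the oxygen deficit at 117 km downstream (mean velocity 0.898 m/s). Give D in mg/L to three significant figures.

Travel time t = x/v = 117 km / (0.898 m/s) = 117000 m / 0.898 m/s = 130300 s = 1.508 d.
k_1 L₀/(k_r−k_1) = 0.195×34.2/(2.17−0.195) = 6.669/1.975 = 3.377 mg/L.
e^(−k_1 t) = e^(−0.195×1.508) = 0.7452; e^(−k_r t) = e^(−2.17×1.508) = 0.03792.
D = 3.377 × (0.7452 − 0.03792) + 1.79 × 0.03792 = 2.388 + 0.06787 = 2.456 mg/L.

D ≈ 2.46 mg/L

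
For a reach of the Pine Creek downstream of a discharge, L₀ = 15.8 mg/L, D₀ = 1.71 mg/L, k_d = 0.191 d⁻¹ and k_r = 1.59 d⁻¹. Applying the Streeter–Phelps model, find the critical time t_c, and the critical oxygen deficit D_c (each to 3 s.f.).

t_c ≈ 0.390 d; D_c ≈ 1.76 mg/L

With k_r/k_d = 8.325 and 1 − D₀(k_r−k_d)/(k_d L₀) = 0.2073,
t_c = ln(8.325 × 0.2073) / (1.59 − 0.191) = ln(1.725) / 1.399 = 0.5455/1.399 = 0.3899 d.
L(t_c) = L₀ e^(−k_d t_c) = 15.8 × 0.9282 = 14.67 mg/L, and at the critical point k_r D_c = k_d L, so D_c = (0.191/1.59) × 14.67 = 1.762 mg/L.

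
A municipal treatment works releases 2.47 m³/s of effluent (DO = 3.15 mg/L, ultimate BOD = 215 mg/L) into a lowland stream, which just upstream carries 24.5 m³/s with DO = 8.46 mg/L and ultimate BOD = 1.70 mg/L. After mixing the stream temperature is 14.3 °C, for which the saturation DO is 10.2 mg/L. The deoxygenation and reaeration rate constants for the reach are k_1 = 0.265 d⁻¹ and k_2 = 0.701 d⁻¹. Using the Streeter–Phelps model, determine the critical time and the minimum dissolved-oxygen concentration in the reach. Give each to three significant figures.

t_c ≈ 1.80 d; minimum DO ≈ 5.21 mg/L

Mixed DO = (24.5×8.46 + 2.47×3.15)/(24.5+2.47) = 215.1/26.97 = 7.974 mg/L.
Mixed L₀ = (24.5×1.70 + 2.47×215)/(26.97) = 572.7/26.97 = 21.23 mg/L.
Initial deficit D₀ = C_s − DO₀ = 10.2 − 7.974 = 2.226 mg/L.
t_c = (1/0.4360) ln[(0.701/0.265)(1 − 2.226×0.4360/(0.265×21.23))] = 2.294 × ln(2.189) = 1.797 d.
D_c = (0.265/0.701) × 21.23 × e^(−0.265×1.797) = 0.3780 × 21.23 × 0.6212 = 4.986 mg/L.
Minimum DO = 10.2 − 4.986 = 5.214 mg/L.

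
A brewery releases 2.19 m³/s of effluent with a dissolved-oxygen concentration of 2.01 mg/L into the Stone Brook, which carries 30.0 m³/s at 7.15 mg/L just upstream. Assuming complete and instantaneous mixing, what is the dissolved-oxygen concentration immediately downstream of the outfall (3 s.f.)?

Flow-weighted mixing: C = (Q_r C_r + Q_w C_w)/(Q_r + Q_w)
= (30.0×7.15 + 2.19×2.01)/(30.0 + 2.19) = 218.9/32.19 = 6.800 mg/L.

6.80 mg/L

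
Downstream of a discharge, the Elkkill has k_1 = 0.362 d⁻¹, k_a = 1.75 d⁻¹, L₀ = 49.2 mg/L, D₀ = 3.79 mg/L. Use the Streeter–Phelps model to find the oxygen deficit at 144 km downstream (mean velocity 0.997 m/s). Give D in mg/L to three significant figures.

D ≈ 6.52 mg/L

Travel time t = x/v = 144 km / (0.997 m/s) = 144000 m / 0.997 m/s = 144400 s = 1.672 d.
k_1 L₀/(k_a−k_1) = 0.362×49.2/(1.75−0.362) = 17.81/1.388 = 12.83 mg/L.
e^(−k_1 t) = e^(−0.362×1.672) = 0.5460; e^(−k_a t) = e^(−1.75×1.672) = 0.05364.
D = 12.83 × (0.5460 − 0.05364) + 3.79 × 0.05364 = 6.318 + 0.2033 = 6.521 mg/L.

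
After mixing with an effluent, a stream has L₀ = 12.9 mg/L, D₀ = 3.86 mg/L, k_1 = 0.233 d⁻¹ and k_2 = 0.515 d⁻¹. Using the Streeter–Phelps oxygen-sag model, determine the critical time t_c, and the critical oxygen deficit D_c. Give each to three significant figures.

t_c ≈ 1.22 d; D_c ≈ 4.39 mg/L

At the critical point dD/dt = 0, so k_1 L₀ e^(−k_1 t) = k_2 D. Substituting D(t) from the Streeter–Phelps equation and solving for t gives
t_c = ln[(k_2/k_1)(1 − D₀(k_2−k_1)/(k_1 L₀))] / (k_2−k_1).
Here k_2−k_1 = 0.2820 d⁻¹ and 1 − D₀(k_2−k_1)/(k_1 L₀) = 1 − 3.86×0.2820/(0.233×12.9) = 0.6378, so
t_c = ln(2.210 × 0.6378) / 0.2820 = 0.3435 / 0.2820 = 1.218 d.
L(t_c) = L₀ e^(−k_1 t_c) = 12.9 × 0.7529 = 9.713 mg/L, and at the critical point k_2 D_c = k_1 L, so D_c = (0.233/0.515) × 9.713 = 4.394 mg/L.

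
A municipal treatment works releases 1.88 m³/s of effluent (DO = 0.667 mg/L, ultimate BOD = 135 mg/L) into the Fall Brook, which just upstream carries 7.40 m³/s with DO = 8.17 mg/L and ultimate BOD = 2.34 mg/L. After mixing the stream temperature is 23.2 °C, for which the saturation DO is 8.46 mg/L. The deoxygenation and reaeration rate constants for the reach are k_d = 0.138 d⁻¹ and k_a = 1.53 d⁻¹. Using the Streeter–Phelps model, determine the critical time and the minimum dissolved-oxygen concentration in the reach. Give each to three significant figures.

t_c ≈ 1.02 d; minimum DO ≈ 6.17 mg/L

Mixed DO = (7.40×8.17 + 1.88×0.667)/(7.40+1.88) = 61.71/9.280 = 6.650 mg/L.
Mixed L₀ = (7.40×2.34 + 1.88×135)/(9.280) = 271.1/9.280 = 29.22 mg/L.
Initial deficit D₀ = C_s − DO₀ = 8.46 − 6.650 = 1.810 mg/L.
t_c = (1/1.392) ln[(1.53/0.138)(1 − 1.810×1.392/(0.138×29.22))] = 0.7184 × ln(4.158) = 1.024 d.
D_c = (0.138/1.53) × 29.22 × e^(−0.138×1.024) = 0.09020 × 29.22 × 0.8682 = 2.288 mg/L.
Minimum DO = 8.46 − 2.288 = 6.172 mg/L.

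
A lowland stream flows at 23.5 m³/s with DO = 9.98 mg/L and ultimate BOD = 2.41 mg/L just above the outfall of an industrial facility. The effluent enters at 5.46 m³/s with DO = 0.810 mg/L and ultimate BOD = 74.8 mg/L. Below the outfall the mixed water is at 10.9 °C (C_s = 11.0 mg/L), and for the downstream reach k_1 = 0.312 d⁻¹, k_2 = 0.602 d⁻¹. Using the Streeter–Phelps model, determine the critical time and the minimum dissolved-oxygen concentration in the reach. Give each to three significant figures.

t_c ≈ 1.67 d; minimum DO ≈ 6.06 mg/L

Mixed DO = (23.5×9.98 + 5.46×0.810)/(23.5+5.46) = 239.0/28.96 = 8.251 mg/L.
Mixed L₀ = (23.5×2.41 + 5.46×74.8)/(28.96) = 465.0/28.96 = 16.06 mg/L.
Initial deficit D₀ = C_s − DO₀ = 11.0 − 8.251 = 2.749 mg/L.
t_c = (1/0.2900) ln[(0.602/0.312)(1 − 2.749×0.2900/(0.312×16.06))] = 3.448 × ln(1.622) = 1.669 d.
D_c = (0.312/0.602) × 16.06 × e^(−0.312×1.669) = 0.5183 × 16.06 × 0.5941 = 4.945 mg/L.
Minimum DO = 11.0 − 4.945 = 6.055 mg/L.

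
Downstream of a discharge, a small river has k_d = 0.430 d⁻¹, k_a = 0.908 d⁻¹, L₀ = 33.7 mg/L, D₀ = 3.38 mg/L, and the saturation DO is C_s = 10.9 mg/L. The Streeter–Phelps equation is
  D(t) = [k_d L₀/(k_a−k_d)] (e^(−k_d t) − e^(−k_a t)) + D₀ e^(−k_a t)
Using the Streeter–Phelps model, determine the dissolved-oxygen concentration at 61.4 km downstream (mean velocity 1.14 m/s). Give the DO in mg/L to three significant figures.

Travel time t = x/v = 61.4 km / (1.14 m/s) = 61400 m / 1.14 m/s = 53860 s = 0.6234 d.
k_d L₀/(k_a−k_d) = 0.430×33.7/(0.908−0.430) = 14.49/0.4780 = 30.32 mg/L.
e^(−k_d t) = e^(−0.430×0.6234) = 0.7649; e^(−k_a t) = e^(−0.908×0.6234) = 0.5678.
D = 30.32 × (0.7649 − 0.5678) + 3.38 × 0.5678 = 5.975 + 1.919 = 7.894 mg/L.
DO = C_s − D = 10.9 − 7.894 = 3.006 mg/L.

DO ≈ 3.01 mg/L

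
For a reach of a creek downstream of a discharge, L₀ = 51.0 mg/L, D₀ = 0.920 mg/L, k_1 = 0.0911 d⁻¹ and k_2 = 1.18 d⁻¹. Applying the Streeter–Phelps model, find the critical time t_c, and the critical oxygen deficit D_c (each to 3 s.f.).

t_c ≈ 2.13 d; D_c ≈ 3.24 mg/L

At the critical point dD/dt = 0, so k_1 L₀ e^(−k_1 t) = k_2 D. Substituting D(t) from the Streeter–Phelps equation and solving for t gives
t_c = ln[(k_2/k_1)(1 − D₀(k_2−k_1)/(k_1 L₀))] / (k_2−k_1).
Here k_2−k_1 = 1.089 d⁻¹ and 1 − D₀(k_2−k_1)/(k_1 L₀) = 1 − 0.920×1.089/(0.0911×51.0) = 0.7844, so
t_c = ln(12.95 × 0.7844) / 1.089 = 2.318 / 1.089 = 2.129 d.
L(t_c) = L₀ e^(−k_1 t_c) = 51.0 × 0.8237 = 42.01 mg/L, and at the critical point k_2 D_c = k_1 L, so D_c = (0.0911/1.18) × 42.01 = 3.243 mg/L.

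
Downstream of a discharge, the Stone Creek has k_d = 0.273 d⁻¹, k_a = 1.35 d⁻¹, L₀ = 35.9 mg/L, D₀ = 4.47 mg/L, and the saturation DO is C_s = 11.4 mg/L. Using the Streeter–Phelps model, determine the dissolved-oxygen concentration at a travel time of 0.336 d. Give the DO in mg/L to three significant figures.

k_d L₀/(k_a−k_d) = 0.273×35.9/(1.35−0.273) = 9.801/1.077 = 9.100 mg/L.
e^(−k_d t) = e^(−0.273×0.3360) = 0.9124; e^(−k_a t) = e^(−1.35×0.3360) = 0.6353.
D = 9.100 × (0.9124 − 0.6353) + 4.47 × 0.6353 = 2.521 + 2.840 = 5.361 mg/L.
DO = C_s − D = 11.4 − 5.361 = 6.039 mg/L.

DO ≈ 6.04 mg/L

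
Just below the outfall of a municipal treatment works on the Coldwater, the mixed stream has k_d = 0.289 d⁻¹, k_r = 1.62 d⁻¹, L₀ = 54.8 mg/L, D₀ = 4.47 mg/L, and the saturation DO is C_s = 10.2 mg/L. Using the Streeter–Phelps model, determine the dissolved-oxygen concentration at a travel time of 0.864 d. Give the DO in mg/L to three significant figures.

k_d L₀/(k_r−k_d) = 0.289×54.8/(1.62−0.289) = 15.84/1.331 = 11.90 mg/L.
e^(−k_d t) = e^(−0.289×0.8640) = 0.7790; e^(−k_r t) = e^(−1.62×0.8640) = 0.2467.
D = 11.90 × (0.7790 − 0.2467) + 4.47 × 0.2467 = 6.334 + 1.103 = 7.437 mg/L.
DO = C_s − D = 10.2 − 7.437 = 2.763 mg/L.

DO ≈ 2.76 mg/L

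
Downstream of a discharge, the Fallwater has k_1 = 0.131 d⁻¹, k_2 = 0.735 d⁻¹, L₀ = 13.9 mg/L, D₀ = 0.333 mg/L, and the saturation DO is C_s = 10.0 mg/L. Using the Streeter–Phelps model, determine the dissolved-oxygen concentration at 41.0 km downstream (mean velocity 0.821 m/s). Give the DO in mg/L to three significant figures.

Travel time t = x/v = 41.0 km / (0.821 m/s) = 41000 m / 0.821 m/s = 49940 s = 0.5780 d.
k_1 L₀/(k_2−k_1) = 0.131×13.9/(0.735−0.131) = 1.821/0.6040 = 3.015 mg/L.
e^(−k_1 t) = e^(−0.131×0.5780) = 0.9271; e^(−k_2 t) = e^(−0.735×0.5780) = 0.6539.
D = 3.015 × (0.9271 − 0.6539) + 0.333 × 0.6539 = 0.8236 + 0.2177 = 1.041 mg/L.
DO = C_s − D = 10.0 − 1.041 = 8.959 mg/L.

DO ≈ 8.96 mg/L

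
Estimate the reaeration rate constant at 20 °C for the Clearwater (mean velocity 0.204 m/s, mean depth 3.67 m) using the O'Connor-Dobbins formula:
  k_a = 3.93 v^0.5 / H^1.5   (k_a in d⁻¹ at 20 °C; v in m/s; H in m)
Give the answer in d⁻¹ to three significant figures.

k_a ≈ 0.252 d⁻¹

k_a = 3.93 × 0.204^0.5 / 3.67^1.5 = 3.93 × 0.4517 / 7.031 = 0.2525 d⁻¹.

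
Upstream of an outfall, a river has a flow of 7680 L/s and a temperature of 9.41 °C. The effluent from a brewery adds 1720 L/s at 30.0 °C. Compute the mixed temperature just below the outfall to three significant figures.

13.2 °C

Flow-weighted mixing: C = (Q_r C_r + Q_w C_w)/(Q_r + Q_w)
= (7680×9.41 + 1720×30.0)/(7680 + 1720) = 123900/9400 = 13.18 °C.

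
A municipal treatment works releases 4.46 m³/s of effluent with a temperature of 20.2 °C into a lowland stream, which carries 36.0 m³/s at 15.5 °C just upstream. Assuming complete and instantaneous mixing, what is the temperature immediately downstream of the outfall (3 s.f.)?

Flow-weighted mixing: C = (Q_r C_r + Q_w C_w)/(Q_r + Q_w)
= (36.0×15.5 + 4.46×20.2)/(36.0 + 4.46) = 648.1/40.46 = 16.02 °C.

16.0 °C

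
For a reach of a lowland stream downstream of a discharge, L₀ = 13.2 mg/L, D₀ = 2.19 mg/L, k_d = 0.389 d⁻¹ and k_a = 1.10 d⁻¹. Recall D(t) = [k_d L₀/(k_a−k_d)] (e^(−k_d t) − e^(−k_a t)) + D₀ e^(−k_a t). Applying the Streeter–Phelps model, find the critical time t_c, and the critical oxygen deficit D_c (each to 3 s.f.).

At the critical point dD/dt = 0, so k_d L₀ e^(−k_d t) = k_a D. Substituting D(t) from the Streeter–Phelps equation and solving for t gives
t_c = ln[(k_a/k_d)(1 − D₀(k_a−k_d)/(k_d L₀))] / (k_a−k_d).
Here k_a−k_d = 0.7110 d⁻¹ and 1 − D₀(k_a−k_d)/(k_d L₀) = 1 − 2.19×0.7110/(0.389×13.2) = 0.6968, so
t_c = ln(2.828 × 0.6968) / 0.7110 = 0.6782 / 0.7110 = 0.9538 d.
L(t_c) = L₀ e^(−k_d t_c) = 13.2 × 0.6900 = 9.108 mg/L, and at the critical point k_a D_c = k_d L, so D_c = (0.389/1.10) × 9.108 = 3.221 mg/L.

t_c ≈ 0.954 d; D_c ≈ 3.22 mg/L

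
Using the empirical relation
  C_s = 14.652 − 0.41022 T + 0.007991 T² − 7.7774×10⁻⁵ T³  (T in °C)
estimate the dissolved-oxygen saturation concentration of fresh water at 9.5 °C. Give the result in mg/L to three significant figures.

C_s = 14.652 − 0.41022×9.5 + 0.007991×9.5² − 7.7774×10⁻⁵×9.5³ = 11.41 mg/L.

C_s ≈ 11.4 mg/L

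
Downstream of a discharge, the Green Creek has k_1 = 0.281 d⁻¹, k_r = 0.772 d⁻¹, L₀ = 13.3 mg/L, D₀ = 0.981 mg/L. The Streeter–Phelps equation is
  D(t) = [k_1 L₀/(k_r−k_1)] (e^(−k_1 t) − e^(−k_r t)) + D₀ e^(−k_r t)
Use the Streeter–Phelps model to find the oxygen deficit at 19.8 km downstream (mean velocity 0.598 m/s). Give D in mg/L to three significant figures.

D ≈ 1.90 mg/L

Travel time t = x/v = 19.8 km / (0.598 m/s) = 19800 m / 0.598 m/s = 33110 s = 0.3832 d.
k_1 L₀/(k_r−k_1) = 0.281×13.3/(0.772−0.281) = 3.737/0.4910 = 7.612 mg/L.
e^(−k_1 t) = e^(−0.281×0.3832) = 0.8979; e^(−k_r t) = e^(−0.772×0.3832) = 0.7439.
D = 7.612 × (0.8979 − 0.7439) + 0.981 × 0.7439 = 1.172 + 0.7298 = 1.902 mg/L.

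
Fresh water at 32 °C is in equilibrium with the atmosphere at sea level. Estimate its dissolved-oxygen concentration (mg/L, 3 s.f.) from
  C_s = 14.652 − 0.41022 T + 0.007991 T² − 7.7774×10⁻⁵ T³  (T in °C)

C_s = 14.652 − 0.41022×32 + 0.007991×32² − 7.7774×10⁻⁵×32³ = 7.159 mg/L.

C_s ≈ 7.16 mg/L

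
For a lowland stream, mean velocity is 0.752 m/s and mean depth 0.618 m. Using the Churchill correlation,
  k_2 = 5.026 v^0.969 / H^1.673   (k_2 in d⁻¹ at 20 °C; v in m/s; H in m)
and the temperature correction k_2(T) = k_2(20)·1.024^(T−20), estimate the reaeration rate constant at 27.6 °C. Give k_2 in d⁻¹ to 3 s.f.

k_2(20) = 5.026 × 0.752^0.969 / 0.618^1.673 = 5.026 × 0.7587 / 0.4470 = 8.530 d⁻¹.
k_2(27.6) = 8.530 × 1.024^(27.6−20) = 8.530 × 1.198 = 10.21 d⁻¹.

k_2 ≈ 10.2 d⁻¹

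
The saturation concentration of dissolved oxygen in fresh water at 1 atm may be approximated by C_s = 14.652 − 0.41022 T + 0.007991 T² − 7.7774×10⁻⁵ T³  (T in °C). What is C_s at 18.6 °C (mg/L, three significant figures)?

C_s ≈ 9.29 mg/L

C_s = 14.652 − 0.41022×18.6 + 0.007991×18.6² − 7.7774×10⁻⁵×18.6³ = 9.286 mg/L.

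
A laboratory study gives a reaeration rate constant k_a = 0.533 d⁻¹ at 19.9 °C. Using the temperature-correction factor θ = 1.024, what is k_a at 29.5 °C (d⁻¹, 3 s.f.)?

k_a(T₂) = k_a(T₁) · θ^(T₂−T₁) = 0.533 × 1.024^(29.5−19.9)
= 0.533 × 1.024^9.60 = 0.533 × 1.256 = 0.6693 d⁻¹.

k_a ≈ 0.669 d⁻¹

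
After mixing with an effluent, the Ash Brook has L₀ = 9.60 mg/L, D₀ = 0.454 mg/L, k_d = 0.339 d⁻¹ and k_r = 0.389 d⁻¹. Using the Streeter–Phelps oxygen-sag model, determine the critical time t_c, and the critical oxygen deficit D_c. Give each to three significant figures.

At the critical point dD/dt = 0, so k_d L₀ e^(−k_d t) = k_r D. Substituting D(t) from the Streeter–Phelps equation and solving for t gives
t_c = ln[(k_r/k_d)(1 − D₀(k_r−k_d)/(k_d L₀))] / (k_r−k_d).
Here k_r−k_d = 0.05000 d⁻¹ and 1 − D₀(k_r−k_d)/(k_d L₀) = 1 − 0.454×0.05000/(0.339×9.60) = 0.9930, so
t_c = ln(1.147 × 0.9930) / 0.05000 = 0.1306 / 0.05000 = 2.612 d.
D_c = (k_d/k_r) L₀ e^(−k_d t_c) = (0.339/0.389) × 9.60 × e^(−0.339×2.612) = 0.8715 × 9.60 × 0.4126 = 3.452 mg/L.

t_c ≈ 2.61 d; D_c ≈ 3.45 mg/L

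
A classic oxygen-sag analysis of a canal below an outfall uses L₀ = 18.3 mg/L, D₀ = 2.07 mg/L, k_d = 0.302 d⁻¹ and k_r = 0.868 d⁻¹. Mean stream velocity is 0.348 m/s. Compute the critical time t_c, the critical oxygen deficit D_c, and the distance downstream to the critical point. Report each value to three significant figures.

t_c ≈ 1.44 d; D_c ≈ 4.12 mg/L; x_c ≈ 43.4 km

t_c = [1/(k_r−k_d)] ln[(k_r/k_d)(1 − D₀(k_r−k_d)/(k_d L₀))]
= [1/(0.868−0.302)] ln[(0.868/0.302)(1 − 2.07×0.5660/(0.302×18.3))]
= (1/0.5660) ln[2.874 × 0.7880] = 1.767 × ln(2.265) = 1.767 × 0.8175 = 1.444 d.
D_c = (k_d/k_r) L₀ e^(−k_d t_c) = (0.302/0.868) × 18.3 × e^(−0.302×1.444) = 0.3479 × 18.3 × 0.6465 = 4.116 mg/L.
x_c = v t_c = 0.348 m/s × 1.444 d × 86400 s/d = 43430 m ≈ 43.4 km.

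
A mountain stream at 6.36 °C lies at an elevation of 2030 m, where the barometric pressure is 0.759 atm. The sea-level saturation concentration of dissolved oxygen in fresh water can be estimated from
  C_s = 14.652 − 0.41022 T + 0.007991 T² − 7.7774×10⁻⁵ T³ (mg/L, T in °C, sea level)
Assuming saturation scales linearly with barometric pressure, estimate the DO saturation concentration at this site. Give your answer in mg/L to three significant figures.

At sea level: C_s = 14.652 − 0.41022×6.36 + 0.007991×6.36² − 7.7774×10⁻⁵×6.36³ = 12.35 mg/L.
Pressure correction: C_s' = 12.35 × 0.759 = 9.371 mg/L.

C_s ≈ 9.37 mg/L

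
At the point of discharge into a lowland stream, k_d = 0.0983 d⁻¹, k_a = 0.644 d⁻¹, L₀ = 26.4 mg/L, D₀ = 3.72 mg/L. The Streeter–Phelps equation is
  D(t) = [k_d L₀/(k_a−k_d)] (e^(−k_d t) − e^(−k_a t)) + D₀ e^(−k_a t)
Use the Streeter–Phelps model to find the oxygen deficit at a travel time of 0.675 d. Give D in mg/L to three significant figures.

D ≈ 3.78 mg/L

k_d L₀/(k_a−k_d) = 0.0983×26.4/(0.644−0.0983) = 2.595/0.5457 = 4.756 mg/L.
e^(−k_d t) = e^(−0.0983×0.6750) = 0.9358; e^(−k_a t) = e^(−0.644×0.6750) = 0.6475.
D = 4.756 × (0.9358 − 0.6475) + 3.72 × 0.6475 = 1.371 + 2.409 = 3.780 mg/L.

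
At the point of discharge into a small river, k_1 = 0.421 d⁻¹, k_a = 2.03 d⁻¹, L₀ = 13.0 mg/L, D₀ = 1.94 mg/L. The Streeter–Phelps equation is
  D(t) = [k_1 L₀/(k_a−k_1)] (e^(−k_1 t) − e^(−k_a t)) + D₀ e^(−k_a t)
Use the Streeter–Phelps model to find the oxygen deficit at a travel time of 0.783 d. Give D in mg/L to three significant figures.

k_1 L₀/(k_a−k_1) = 0.421×13.0/(2.03−0.421) = 5.473/1.609 = 3.401 mg/L.
e^(−k_1 t) = e^(−0.421×0.7830) = 0.7192; e^(−k_a t) = e^(−2.03×0.7830) = 0.2040.
D = 3.401 × (0.7192 − 0.2040) + 1.94 × 0.2040 = 1.752 + 0.3958 = 2.148 mg/L.

D ≈ 2.15 mg/L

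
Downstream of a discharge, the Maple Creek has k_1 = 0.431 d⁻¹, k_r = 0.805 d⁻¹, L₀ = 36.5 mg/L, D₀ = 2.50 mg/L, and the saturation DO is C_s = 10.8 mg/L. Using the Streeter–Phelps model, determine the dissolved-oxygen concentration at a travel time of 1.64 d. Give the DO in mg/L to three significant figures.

DO ≈ 0.621 mg/L

k_1 L₀/(k_r−k_1) = 0.431×36.5/(0.805−0.431) = 15.73/0.3740 = 42.06 mg/L.
e^(−k_1 t) = e^(−0.431×1.640) = 0.4932; e^(−k_r t) = e^(−0.805×1.640) = 0.2671.
D = 42.06 × (0.4932 − 0.2671) + 2.50 × 0.2671 = 9.511 + 0.6677 = 10.18 mg/L.
DO = C_s − D = 10.8 − 10.18 = 0.6211 mg/L.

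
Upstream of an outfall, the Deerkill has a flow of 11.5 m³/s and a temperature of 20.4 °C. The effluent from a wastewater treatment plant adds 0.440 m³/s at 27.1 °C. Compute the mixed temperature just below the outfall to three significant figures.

20.6 °C

Flow-weighted mixing: C = (Q_r C_r + Q_w C_w)/(Q_r + Q_w)
= (11.5×20.4 + 0.440×27.1)/(11.5 + 0.440) = 246.5/11.94 = 20.65 °C.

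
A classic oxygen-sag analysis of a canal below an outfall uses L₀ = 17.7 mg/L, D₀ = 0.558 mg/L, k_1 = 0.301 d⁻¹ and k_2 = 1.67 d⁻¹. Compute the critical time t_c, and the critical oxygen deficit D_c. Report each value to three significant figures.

t_c ≈ 1.14 d; D_c ≈ 2.26 mg/L

With k_2/k_1 = 5.548 and 1 − D₀(k_2−k_1)/(k_1 L₀) = 0.8566,
t_c = ln(5.548 × 0.8566) / (1.67 − 0.301) = ln(4.753) / 1.369 = 1.559/1.369 = 1.139 d.
L(t_c) = L₀ e^(−k_1 t_c) = 17.7 × 0.7098 = 12.56 mg/L, and at the critical point k_2 D_c = k_1 L, so D_c = (0.301/1.67) × 12.56 = 2.265 mg/L.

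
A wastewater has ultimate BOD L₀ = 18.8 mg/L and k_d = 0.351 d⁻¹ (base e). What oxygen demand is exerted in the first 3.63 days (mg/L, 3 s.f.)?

y_t = L₀(1 − e^(−k_d t)) = 18.8 × (1 − e^(−0.351×3.63))
= 18.8 × (1 − 0.2797) = 18.8 × 0.7203 = 13.54 mg/L.

y ≈ 13.5 mg/L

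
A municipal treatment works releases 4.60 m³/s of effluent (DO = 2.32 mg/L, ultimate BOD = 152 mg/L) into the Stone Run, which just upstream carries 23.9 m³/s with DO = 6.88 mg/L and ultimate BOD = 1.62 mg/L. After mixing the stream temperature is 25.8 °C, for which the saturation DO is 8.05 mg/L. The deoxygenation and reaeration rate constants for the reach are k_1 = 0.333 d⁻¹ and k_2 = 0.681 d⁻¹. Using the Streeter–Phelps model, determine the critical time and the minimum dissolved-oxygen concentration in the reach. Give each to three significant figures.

t_c ≈ 1.83 d; minimum DO ≈ 1.16 mg/L

Mixed DO = (23.9×6.88 + 4.60×2.32)/(23.9+4.60) = 175.1/28.50 = 6.144 mg/L.
Mixed L₀ = (23.9×1.62 + 4.60×152)/(28.50) = 737.9/28.50 = 25.89 mg/L.
Initial deficit D₀ = C_s − DO₀ = 8.05 − 6.144 = 1.906 mg/L.
t_c = (1/0.3480) ln[(0.681/0.333)(1 − 1.906×0.3480/(0.333×25.89))] = 2.874 × ln(1.888) = 1.826 d.
D_c = (0.333/0.681) × 25.89 × e^(−0.333×1.826) = 0.4890 × 25.89 × 0.5444 = 6.893 mg/L.
Minimum DO = 8.05 − 6.893 = 1.157 mg/L.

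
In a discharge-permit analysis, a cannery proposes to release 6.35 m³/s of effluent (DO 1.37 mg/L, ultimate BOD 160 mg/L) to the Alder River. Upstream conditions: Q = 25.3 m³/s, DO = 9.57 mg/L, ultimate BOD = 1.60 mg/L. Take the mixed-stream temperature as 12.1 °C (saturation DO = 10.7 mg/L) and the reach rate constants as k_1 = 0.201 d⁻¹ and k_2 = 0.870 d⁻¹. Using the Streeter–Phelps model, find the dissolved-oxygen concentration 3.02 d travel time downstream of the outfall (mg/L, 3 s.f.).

DO ≈ 5.76 mg/L

Mixed DO = (25.3×9.57 + 6.35×1.37)/(25.3+6.35) = 250.8/31.65 = 7.925 mg/L.
Mixed L₀ = (25.3×1.60 + 6.35×160)/(31.65) = 1056/31.65 = 33.38 mg/L.
Initial deficit D₀ = C_s − DO₀ = 10.7 − 7.925 = 2.775 mg/L.
D(3.02) = [0.201×33.38/(0.870−0.201)](e^(−0.201×3.02) − e^(−0.870×3.02)) + 2.775 e^(−0.870×3.02)
= 10.03 × (0.5450 − 0.07227) + 2.775 × 0.07227 = 4.941 mg/L.
DO = 10.7 − 4.941 = 5.759 mg/L.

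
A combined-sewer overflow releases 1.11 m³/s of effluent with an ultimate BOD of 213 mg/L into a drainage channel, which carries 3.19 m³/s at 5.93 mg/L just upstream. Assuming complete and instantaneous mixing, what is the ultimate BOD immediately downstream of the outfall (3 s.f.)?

59.4 mg/L

Flow-weighted mixing: C = (Q_r C_r + Q_w C_w)/(Q_r + Q_w)
= (3.19×5.93 + 1.11×213)/(3.19 + 1.11) = 255.3/4.300 = 59.38 mg/L.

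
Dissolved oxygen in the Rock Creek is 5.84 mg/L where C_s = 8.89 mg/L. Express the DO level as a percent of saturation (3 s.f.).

65.7 % saturation

% saturation = C/C_s × 100 = 5.84/8.89 × 100 = 65.7 %.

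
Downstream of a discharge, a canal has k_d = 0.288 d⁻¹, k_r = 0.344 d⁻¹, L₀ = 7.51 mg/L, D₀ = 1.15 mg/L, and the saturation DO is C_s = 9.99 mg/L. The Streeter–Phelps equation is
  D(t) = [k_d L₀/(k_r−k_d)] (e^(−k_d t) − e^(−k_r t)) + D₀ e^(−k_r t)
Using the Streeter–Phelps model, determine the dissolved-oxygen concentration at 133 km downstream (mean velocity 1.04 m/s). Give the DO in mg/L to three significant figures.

DO ≈ 7.29 mg/L

Travel time t = x/v = 133 km / (1.04 m/s) = 133000 m / 1.04 m/s = 127900 s = 1.480 d.
k_d L₀/(k_r−k_d) = 0.288×7.51/(0.344−0.288) = 2.163/0.05600 = 38.62 mg/L.
e^(−k_d t) = e^(−0.288×1.480) = 0.6529; e^(−k_r t) = e^(−0.344×1.480) = 0.6010.
D = 38.62 × (0.6529 − 0.6010) + 1.15 × 0.6010 = 2.006 + 0.6911 = 2.697 mg/L.
DO = C_s − D = 9.99 − 2.697 = 7.293 mg/L.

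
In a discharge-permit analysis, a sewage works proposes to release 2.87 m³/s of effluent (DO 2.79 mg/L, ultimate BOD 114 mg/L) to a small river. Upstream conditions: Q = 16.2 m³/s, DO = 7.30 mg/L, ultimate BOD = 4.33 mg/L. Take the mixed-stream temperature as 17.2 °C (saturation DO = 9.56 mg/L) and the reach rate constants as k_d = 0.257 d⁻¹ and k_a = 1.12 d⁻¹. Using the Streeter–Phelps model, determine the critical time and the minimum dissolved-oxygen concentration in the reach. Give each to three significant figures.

t_c ≈ 0.962 d; minimum DO ≈ 5.83 mg/L

Mixed DO = (16.2×7.30 + 2.87×2.79)/(16.2+2.87) = 126.3/19.07 = 6.621 mg/L.
Mixed L₀ = (16.2×4.33 + 2.87×114)/(19.07) = 397.3/19.07 = 20.84 mg/L.
Initial deficit D₀ = C_s − DO₀ = 9.56 − 6.621 = 2.939 mg/L.
t_c = (1/0.8630) ln[(1.12/0.257)(1 − 2.939×0.8630/(0.257×20.84))] = 1.159 × ln(2.294) = 0.9620 d.
D_c = (0.257/1.12) × 20.84 × e^(−0.257×0.9620) = 0.2295 × 20.84 × 0.7809 = 3.734 mg/L.
Minimum DO = 9.56 − 3.734 = 5.826 mg/L.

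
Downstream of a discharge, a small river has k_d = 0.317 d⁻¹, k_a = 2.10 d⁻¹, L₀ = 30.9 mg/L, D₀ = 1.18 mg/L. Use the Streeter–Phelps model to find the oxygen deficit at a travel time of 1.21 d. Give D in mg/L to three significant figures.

k_d L₀/(k_a−k_d) = 0.317×30.9/(2.10−0.317) = 9.795/1.783 = 5.494 mg/L.
e^(−k_d t) = e^(−0.317×1.210) = 0.6814; e^(−k_a t) = e^(−2.10×1.210) = 0.07879.
D = 5.494 × (0.6814 − 0.07879) + 1.18 × 0.07879 = 3.311 + 0.09297 = 3.404 mg/L.

D ≈ 3.40 mg/L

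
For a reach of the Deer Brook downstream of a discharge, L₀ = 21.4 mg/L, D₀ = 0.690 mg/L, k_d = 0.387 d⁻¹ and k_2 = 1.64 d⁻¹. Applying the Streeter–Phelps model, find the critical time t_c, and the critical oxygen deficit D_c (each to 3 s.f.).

t_c ≈ 1.06 d; D_c ≈ 3.34 mg/L

With k_2/k_d = 4.238 and 1 − D₀(k_2−k_d)/(k_d L₀) = 0.8956,
t_c = ln(4.238 × 0.8956) / (1.64 − 0.387) = ln(3.795) / 1.253 = 1.334/1.253 = 1.064 d.
L(t_c) = L₀ e^(−k_d t_c) = 21.4 × 0.6624 = 14.17 mg/L, and at the critical point k_2 D_c = k_d L, so D_c = (0.387/1.64) × 14.17 = 3.345 mg/L.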